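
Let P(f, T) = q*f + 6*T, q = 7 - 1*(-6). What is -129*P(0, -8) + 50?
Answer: 6242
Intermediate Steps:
q = 13 (q = 7 + 6 = 13)
P(f, T) = 6*T + 13*f (P(f, T) = 13*f + 6*T = 6*T + 13*f)
-129*P(0, -8) + 50 = -129*(6*(-8) + 13*0) + 50 = -129*(-48 + 0) + 50 = -129*(-48) + 50 = 6192 + 50 = 6242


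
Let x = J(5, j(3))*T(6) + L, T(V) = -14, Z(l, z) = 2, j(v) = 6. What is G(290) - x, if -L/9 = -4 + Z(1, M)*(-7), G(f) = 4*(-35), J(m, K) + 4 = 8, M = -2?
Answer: -246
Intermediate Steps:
J(m, K) = 4 (J(m, K) = -4 + 8 = 4)
G(f) = -140
L = 162 (L = -9*(-4 + 2*(-7)) = -9*(-4 - 14) = -9*(-18) = 162)
x = 106 (x = 4*(-14) + 162 = -56 + 162 = 106)
G(290) - x = -140 - 1*106 = -140 - 106 = -246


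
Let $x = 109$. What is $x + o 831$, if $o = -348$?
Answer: $-289079$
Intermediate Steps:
$x + o 831 = 109 - 289188 = -289079$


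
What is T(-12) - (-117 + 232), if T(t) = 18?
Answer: -97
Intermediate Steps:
T(-12) - (-117 + 232) = 18 - (-117 + 232) = 18 - 1*115 = 18 - 115 = -97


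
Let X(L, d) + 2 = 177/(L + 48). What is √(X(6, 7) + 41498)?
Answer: √1493974/6 ≈ 203.71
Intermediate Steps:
X(L, d) = -2 + 177/(48 + L) (X(L, d) = -2 + 177/(L + 48) = -2 + 177/(48 + L))
√(X(6, 7) + 41498) = √((81 - 2*6)/(48 + 6) + 41498) = √((81 - 12)/54 + 41498) = √((1/54)*69 + 41498) = √(23/18 + 41498) = √(746987/18) = √1493974/6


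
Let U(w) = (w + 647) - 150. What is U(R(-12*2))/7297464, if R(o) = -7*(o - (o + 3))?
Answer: 259/3648732 ≈ 7.0984e-5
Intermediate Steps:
R(o) = 21 (R(o) = -7*(o - (3 + o)) = -7*(o + (-3 - o)) = -7*(-3) = 21)
U(w) = 497 + w (U(w) = (647 + w) - 150 = 497 + w)
U(R(-12*2))/7297464 = (497 + 21)/7297464 = 518*(1/7297464) = 259/3648732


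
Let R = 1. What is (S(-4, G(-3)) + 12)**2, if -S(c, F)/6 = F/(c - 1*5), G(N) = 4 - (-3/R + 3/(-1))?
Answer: 3136/9 ≈ 348.44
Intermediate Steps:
G(N) = 10 (G(N) = 4 - (-3/1 + 3/(-1)) = 4 - (-3*1 + 3*(-1)) = 4 - (-3 - 3) = 4 - 1*(-6) = 4 + 6 = 10)
S(c, F) = -6*F/(-5 + c) (S(c, F) = -6*F/(c - 1*5) = -6*F/(c - 5) = -6*F/(-5 + c))
(S(-4, G(-3)) + 12)**2 = (-6*10/(-5 - 4) + 12)**2 = (-6*10/(-9) + 12)**2 = (-6*10*(-1/9) + 12)**2 = (20/3 + 12)**2 = (56/3)**2 = 3136/9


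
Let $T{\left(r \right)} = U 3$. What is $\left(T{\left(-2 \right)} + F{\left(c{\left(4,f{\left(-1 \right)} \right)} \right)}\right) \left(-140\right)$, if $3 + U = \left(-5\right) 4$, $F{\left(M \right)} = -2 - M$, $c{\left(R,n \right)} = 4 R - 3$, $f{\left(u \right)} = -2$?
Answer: $11760$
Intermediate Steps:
$c{\left(R,n \right)} = -3 + 4 R$ ($c{\left(R,n \right)} = 4 R - 3 = -3 + 4 R$)
$U = -23$ ($U = -3 - 20 = -23$)
$T{\left(r \right)} = -69$ ($T{\left(r \right)} = \left(-23\right) 3 = -69$)
$\left(T{\left(-2 \right)} + F{\left(c{\left(4,f{\left(-1 \right)} \right)} \right)}\right) \left(-140\right) = \left(-69 - \left(-1 + 16\right)\right) \left(-140\right) = \left(-69 - 15\right) \left(-140\right) = \left(-84\right) \left(-140\right) = 11760$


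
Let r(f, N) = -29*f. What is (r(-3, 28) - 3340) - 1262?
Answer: -4515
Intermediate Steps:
(r(-3, 28) - 3340) - 1262 = (-29*(-3) - 3340) - 1262 = (87 - 3340) - 1262 = -3253 - 1262 = -4515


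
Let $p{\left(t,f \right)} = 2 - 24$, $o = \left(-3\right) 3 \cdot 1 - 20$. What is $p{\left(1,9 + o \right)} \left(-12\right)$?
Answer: $264$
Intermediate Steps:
$o = -29$ ($o = \left(-9\right) 1 - 20 = -9 - 20 = -29$)
$p{\left(t,f \right)} = -22$ ($p{\left(t,f \right)} = 2 - 24 = -22$)
$p{\left(1,9 + o \right)} \left(-12\right) = \left(-22\right) \left(-12\right) = 264$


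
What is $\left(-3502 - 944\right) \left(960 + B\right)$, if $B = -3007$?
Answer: $9100962$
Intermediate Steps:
$\left(-3502 - 944\right) \left(960 + B\right) = \left(-3502 - 944\right) \left(960 - 3007\right) = \left(-4446\right) \left(-2047\right) = 9100962$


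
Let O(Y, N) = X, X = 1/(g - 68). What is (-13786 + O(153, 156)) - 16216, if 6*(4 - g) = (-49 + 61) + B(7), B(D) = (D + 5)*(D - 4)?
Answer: -2160145/72 ≈ -30002.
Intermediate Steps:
B(D) = (-4 + D)*(5 + D) (B(D) = (5 + D)*(-4 + D) = (-4 + D)*(5 + D))
g = -4 (g = 4 - ((-49 + 61) + (-20 + 7 + 7**2))/6 = 4 - (12 + (-20 + 7 + 49))/6 = 4 - (12 + 36)/6 = 4 - 1/6*48 = 4 - 8 = -4)
X = -1/72 (X = 1/(-4 - 68) = 1/(-72) = -1/72 ≈ -0.013889)
O(Y, N) = -1/72
(-13786 + O(153, 156)) - 16216 = (-13786 - 1/72) - 16216 = -992593/72 - 16216 = -2160145/72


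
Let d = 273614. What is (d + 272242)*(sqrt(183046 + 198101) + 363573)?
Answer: 198458503488 + 545856*sqrt(381147) ≈ 1.9880e+11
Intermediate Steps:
(d + 272242)*(sqrt(183046 + 198101) + 363573) = (273614 + 272242)*(sqrt(183046 + 198101) + 363573) = 545856*(sqrt(381147) + 363573) = 545856*(363573 + sqrt(381147)) = 198458503488 + 545856*sqrt(381147)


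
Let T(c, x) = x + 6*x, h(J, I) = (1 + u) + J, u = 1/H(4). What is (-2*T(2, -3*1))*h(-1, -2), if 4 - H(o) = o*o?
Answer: -7/2 ≈ -3.5000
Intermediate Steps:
H(o) = 4 - o² (H(o) = 4 - o*o = 4 - o²)
u = -1/12 (u = 1/(4 - 1*4²) = 1/(4 - 1*16) = 1/(4 - 16) = 1/(-12) = -1/12 ≈ -0.083333)
h(J, I) = 11/12 + J (h(J, I) = (1 - 1/12) + J = 11/12 + J)
T(c, x) = 7*x
(-2*T(2, -3*1))*h(-1, -2) = (-14*(-3*1))*(11/12 - 1) = -14*(-3)*(-1/12) = -2*(-21)*(-1/12) = 42*(-1/12) = -7/2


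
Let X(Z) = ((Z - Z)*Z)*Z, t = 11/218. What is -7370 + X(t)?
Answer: -7370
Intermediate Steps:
t = 11/218 (t = 11*(1/218) = 11/218 ≈ 0.050459)
X(Z) = 0 (X(Z) = (0*Z)*Z = 0*Z = 0)
-7370 + X(t) = -7370 + 0 = -7370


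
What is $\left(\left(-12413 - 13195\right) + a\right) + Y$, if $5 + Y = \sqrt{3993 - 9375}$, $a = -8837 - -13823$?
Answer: $-20627 + 3 i \sqrt{598} \approx -20627.0 + 73.362 i$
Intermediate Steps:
$a = 4986$ ($a = -8837 + 13823 = 4986$)
$Y = -5 + 3 i \sqrt{598}$ ($Y = -5 + \sqrt{3993 - 9375} = -5 + \sqrt{-5382} = -5 + 3 i \sqrt{598} \approx -5.0 + 73.362 i$)
$\left(\left(-12413 - 13195\right) + a\right) + Y = \left(\left(-12413 - 13195\right) + 4986\right) - \left(5 - 3 i \sqrt{598}\right) = \left(-25608 + 4986\right) - \left(5 - 3 i \sqrt{598}\right) = -20622 - \left(5 - 3 i \sqrt{598}\right) = -20627 + 3 i \sqrt{598}$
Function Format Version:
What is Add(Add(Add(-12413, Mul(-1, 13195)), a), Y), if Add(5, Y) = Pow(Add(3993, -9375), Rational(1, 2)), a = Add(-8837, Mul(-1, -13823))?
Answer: Add(-20627, Mul(3, I, Pow(598, Rational(1, 2)))) ≈ Add(-20627., Mul(73.362, I))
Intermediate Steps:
a = 4986 (a = Add(-8837, 13823) = 4986)
Y = Add(-5, Mul(3, I, Pow(598, Rational(1, 2)))) (Y = Add(-5, Pow(Add(3993, -9375), Rational(1, 2))) = Add(-5, Pow(-5382, Rational(1, 2))) = Add(-5, Mul(3, I, Pow(598, Rational(1, 2)))) ≈ Add(-5.0000, Mul(73.362, I)))
Add(Add(Add(-12413, Mul(-1, 13195)), a), Y) = Add(Add(Add(-12413, Mul(-1, 13195)), 4986), Add(-5, Mul(3, I, Pow(598, Rational(1, 2))))) = Add(Add(Add(-12413, -13195), 4986), Add(-5, Mul(3, I, Pow(598, Rational(1, 2))))) = Add(Add(-25608, 4986), Add(-5, Mul(3, I, Pow(598, Rational(1, 2))))) = Add(-20622, Add(-5, Mul(3, I, Pow(598, Rational(1, 2))))) = Add(-20627, Mul(3, I, Pow(598, Rational(1, 2))))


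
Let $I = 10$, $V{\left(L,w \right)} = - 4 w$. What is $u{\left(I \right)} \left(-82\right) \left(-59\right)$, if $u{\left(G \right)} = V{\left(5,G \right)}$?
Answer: $-193520$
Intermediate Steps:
$u{\left(G \right)} = - 4 G$
$u{\left(I \right)} \left(-82\right) \left(-59\right) = \left(-4\right) 10 \left(-82\right) \left(-59\right) = \left(-40\right) \left(-82\right) \left(-59\right) = 3280 \left(-59\right) = -193520$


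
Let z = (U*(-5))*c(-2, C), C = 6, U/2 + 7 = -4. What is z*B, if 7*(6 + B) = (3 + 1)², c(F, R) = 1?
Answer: -2860/7 ≈ -408.57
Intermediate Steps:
U = -22 (U = -14 + 2*(-4) = -14 - 8 = -22)
z = 110 (z = -22*(-5)*1 = 110*1 = 110)
B = -26/7 (B = -6 + (3 + 1)²/7 = -6 + (⅐)*4² = -6 + (⅐)*16 = -6 + 16/7 = -26/7 ≈ -3.7143)
z*B = 110*(-26/7) = -2860/7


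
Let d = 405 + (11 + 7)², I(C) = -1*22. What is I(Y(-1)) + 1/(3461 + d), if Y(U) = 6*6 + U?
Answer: -92179/4190 ≈ -22.000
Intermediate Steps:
Y(U) = 36 + U
I(C) = -22
d = 729 (d = 405 + 18² = 405 + 324 = 729)
I(Y(-1)) + 1/(3461 + d) = -22 + 1/(3461 + 729) = -22 + 1/4190 = -92179/4190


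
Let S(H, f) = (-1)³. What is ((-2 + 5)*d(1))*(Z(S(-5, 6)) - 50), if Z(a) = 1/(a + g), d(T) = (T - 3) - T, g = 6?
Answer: 2241/5 ≈ 448.20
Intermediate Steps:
S(H, f) = -1
d(T) = -3 (d(T) = (-3 + T) - T = -3)
Z(a) = 1/(6 + a) (Z(a) = 1/(a + 6) = 1/(6 + a))
((-2 + 5)*d(1))*(Z(S(-5, 6)) - 50) = ((-2 + 5)*(-3))*(1/(6 - 1) - 50) = (3*(-3))*(1/5 - 50) = -9*(⅕ - 50) = -9*(-249/5) = 2241/5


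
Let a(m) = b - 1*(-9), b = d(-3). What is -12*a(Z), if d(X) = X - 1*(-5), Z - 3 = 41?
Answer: -132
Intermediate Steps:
Z = 44 (Z = 3 + 41 = 44)
d(X) = 5 + X (d(X) = X + 5 = 5 + X)
b = 2 (b = 5 - 3 = 2)
a(m) = 11 (a(m) = 2 - 1*(-9) = 2 + 9 = 11)
-12*a(Z) = -12*11 = -132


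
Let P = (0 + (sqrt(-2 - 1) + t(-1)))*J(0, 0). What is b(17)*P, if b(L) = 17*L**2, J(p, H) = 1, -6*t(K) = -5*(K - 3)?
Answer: -49130/3 + 4913*I*sqrt(3) ≈ -16377.0 + 8509.6*I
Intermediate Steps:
t(K) = -5/2 + 5*K/6 (t(K) = -(-5)*(K - 3)/6 = -(-5)*(-3 + K)/6 = -(15 - 5*K)/6 = -5/2 + 5*K/6)
P = -10/3 + I*sqrt(3) (P = (0 + (sqrt(-2 - 1) + (-5/2 + (5/6)*(-1))))*1 = (0 + (sqrt(-3) + (-5/2 - 5/6)))*1 = (0 + (I*sqrt(3) - 10/3))*1 = (0 + (-10/3 + I*sqrt(3)))*1 = (-10/3 + I*sqrt(3))*1 = -10/3 + I*sqrt(3) ≈ -3.3333 + 1.732*I)
b(17)*P = (17*17**2)*(-10/3 + I*sqrt(3)) = (17*289)*(-10/3 + I*sqrt(3)) = 4913*(-10/3 + I*sqrt(3)) = -49130/3 + 4913*I*sqrt(3)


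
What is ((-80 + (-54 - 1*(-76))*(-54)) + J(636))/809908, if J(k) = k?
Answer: -2/2563 ≈ -0.00078034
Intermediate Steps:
((-80 + (-54 - 1*(-76))*(-54)) + J(636))/809908 = ((-80 + (-54 - 1*(-76))*(-54)) + 636)/809908 = ((-80 + (-54 + 76)*(-54)) + 636)*(1/809908) = ((-80 + 22*(-54)) + 636)*(1/809908) = ((-80 - 1188) + 636)*(1/809908) = (-1268 + 636)*(1/809908) = -632*1/809908 = -2/2563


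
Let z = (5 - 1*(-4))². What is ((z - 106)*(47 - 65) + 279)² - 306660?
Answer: 224781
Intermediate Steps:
z = 81 (z = (5 + 4)² = 9² = 81)
((z - 106)*(47 - 65) + 279)² - 306660 = ((81 - 106)*(47 - 65) + 279)² - 306660 = (-25*(-18) + 279)² - 306660 = (450 + 279)² - 306660 = 729² - 306660 = 531441 - 306660 = 224781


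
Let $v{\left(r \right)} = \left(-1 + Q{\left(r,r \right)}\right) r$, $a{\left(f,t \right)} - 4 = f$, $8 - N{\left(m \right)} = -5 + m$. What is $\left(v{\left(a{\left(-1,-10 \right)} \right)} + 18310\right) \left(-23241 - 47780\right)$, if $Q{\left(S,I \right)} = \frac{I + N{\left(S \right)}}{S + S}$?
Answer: $- \frac{2601286167}{2} \approx -1.3006 \cdot 10^{9}$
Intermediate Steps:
$N{\left(m \right)} = 13 - m$ ($N{\left(m \right)} = 8 - \left(-5 + m\right) = 13 - m$)
$a{\left(f,t \right)} = 4 + f$
$Q{\left(S,I \right)} = \frac{13 + I - S}{2 S}$ ($Q{\left(S,I \right)} = \frac{I - \left(-13 + S\right)}{S + S} = \frac{13 + I - S}{2 S}$)
$v{\left(r \right)} = r \left(-1 + \frac{13}{2 r}\right)$ ($v{\left(r \right)} = \left(-1 + \frac{13 + r - r}{2 r}\right) r = \left(-1 + \frac{1}{2} \frac{1}{r} 13\right) r = \left(-1 + \frac{13}{2 r}\right) r = r \left(-1 + \frac{13}{2 r}\right)$)
$\left(v{\left(a{\left(-1,-10 \right)} \right)} + 18310\right) \left(-23241 - 47780\right) = \left(\left(\frac{13}{2} - \left(4 - 1\right)\right) + 18310\right) \left(-23241 - 47780\right) = \left(\left(\frac{13}{2} - 3\right) + 18310\right) \left(-71021\right) = \left(\frac{7}{2} + 18310\right) \left(-71021\right) = \frac{36627}{2} \left(-71021\right) = - \frac{2601286167}{2}$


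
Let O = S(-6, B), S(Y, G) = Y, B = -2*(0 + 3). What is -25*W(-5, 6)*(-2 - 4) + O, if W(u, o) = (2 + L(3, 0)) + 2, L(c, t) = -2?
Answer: 294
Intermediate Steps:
W(u, o) = 2 (W(u, o) = (2 - 2) + 2 = 0 + 2 = 2)
B = -6 (B = -2*3 = -6)
O = -6
-25*W(-5, 6)*(-2 - 4) + O = -50*(-2 - 4) - 6 = -50*(-6) - 6 = -25*(-12) - 6 = 300 - 6 = 294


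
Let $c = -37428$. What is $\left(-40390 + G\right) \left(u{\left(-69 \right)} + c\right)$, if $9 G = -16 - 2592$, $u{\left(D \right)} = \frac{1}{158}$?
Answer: $\frac{1082541912757}{711} \approx 1.5226 \cdot 10^{9}$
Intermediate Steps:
$u{\left(D \right)} = \frac{1}{158}$
$G = - \frac{2608}{9}$ ($G = \frac{-16 - 2592}{9} = \frac{1}{9} \left(-2608\right) = - \frac{2608}{9} \approx -289.78$)
$\left(-40390 + G\right) \left(u{\left(-69 \right)} + c\right) = \left(-40390 - \frac{2608}{9}\right) \left(\frac{1}{158} - 37428\right) = \left(- \frac{366118}{9}\right) \left(- \frac{5913623}{158}\right) = \frac{1082541912757}{711}$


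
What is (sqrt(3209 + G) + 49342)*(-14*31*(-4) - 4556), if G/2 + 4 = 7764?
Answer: -139144440 - 8460*sqrt(2081) ≈ -1.3953e+8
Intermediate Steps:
G = 15520 (G = -8 + 2*7764 = -8 + 15528 = 15520)
(sqrt(3209 + G) + 49342)*(-14*31*(-4) - 4556) = (sqrt(3209 + 15520) + 49342)*(-14*31*(-4) - 4556) = (sqrt(18729) + 49342)*(-434*(-4) - 4556) = (3*sqrt(2081) + 49342)*(1736 - 4556) = (49342 + 3*sqrt(2081))*(-2820) = -139144440 - 8460*sqrt(2081)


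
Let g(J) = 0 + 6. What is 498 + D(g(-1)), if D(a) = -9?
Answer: 489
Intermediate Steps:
g(J) = 6
498 + D(g(-1)) = 498 - 9 = 489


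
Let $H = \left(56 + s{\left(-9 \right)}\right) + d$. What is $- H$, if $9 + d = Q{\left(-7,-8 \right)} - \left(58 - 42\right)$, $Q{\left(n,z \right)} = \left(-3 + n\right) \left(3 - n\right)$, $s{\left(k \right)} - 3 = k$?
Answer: $75$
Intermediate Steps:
$s{\left(k \right)} = 3 + k$
$d = -125$ ($d = -9 - \left(158 - 42\right) = -9 - 116 = -125$)
$H = -75$ ($H = \left(56 + \left(3 - 9\right)\right) - 125 = \left(56 - 6\right) - 125 = 50 - 125 = -75$)
$- H = \left(-1\right) \left(-75\right) = 75$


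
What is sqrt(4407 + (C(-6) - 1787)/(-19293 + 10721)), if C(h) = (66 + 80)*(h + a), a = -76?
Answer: 19*sqrt(224335669)/4286 ≈ 66.397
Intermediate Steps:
C(h) = -11096 + 146*h (C(h) = (66 + 80)*(h - 76) = 146*(-76 + h) = -11096 + 146*h)
sqrt(4407 + (C(-6) - 1787)/(-19293 + 10721)) = sqrt(4407 + ((-11096 + 146*(-6)) - 1787)/(-19293 + 10721)) = sqrt(4407 + ((-11096 - 876) - 1787)/(-8572)) = sqrt(4407 + (-11972 - 1787)*(-1/8572)) = sqrt(4407 - 13759*(-1/8572)) = sqrt(4407 + 13759/8572) = sqrt(37790563/8572) = 19*sqrt(224335669)/4286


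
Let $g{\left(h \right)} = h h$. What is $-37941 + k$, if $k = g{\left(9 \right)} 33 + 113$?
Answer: $-35155$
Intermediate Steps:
$g{\left(h \right)} = h^{2}$
$k = 2786$ ($k = 9^{2} \cdot 33 + 113 = 81 \cdot 33 + 113 = 2673 + 113 = 2786$)
$-37941 + k = -37941 + 2786 = -35155$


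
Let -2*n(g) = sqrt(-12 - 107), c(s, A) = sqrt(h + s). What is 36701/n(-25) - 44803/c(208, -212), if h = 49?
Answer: -44803*sqrt(257)/257 + 10486*I*sqrt(119)/17 ≈ -2794.7 + 6728.8*I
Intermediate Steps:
c(s, A) = sqrt(49 + s)
n(g) = -I*sqrt(119)/2 (n(g) = -sqrt(-12 - 107)/2 = -I*sqrt(119)/2)
36701/n(-25) - 44803/c(208, -212) = 36701/((-I*sqrt(119)/2)) - 44803/sqrt(49 + 208) = 36701*(2*I*sqrt(119)/119) - 44803*sqrt(257)/257 = 10486*I*sqrt(119)/17 - 44803*sqrt(257)/257 = -44803*sqrt(257)/257 + 10486*I*sqrt(119)/17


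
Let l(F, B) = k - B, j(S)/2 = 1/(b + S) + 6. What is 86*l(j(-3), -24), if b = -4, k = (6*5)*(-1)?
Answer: -516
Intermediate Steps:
k = -30 (k = 30*(-1) = -30)
j(S) = 12 + 2/(-4 + S) (j(S) = 2*(1/(-4 + S) + 6) = 2*(6 + 1/(-4 + S)) = 12 + 2/(-4 + S))
l(F, B) = -30 - B
86*l(j(-3), -24) = 86*(-30 - 1*(-24)) = 86*(-30 + 24) = 86*(-6) = -516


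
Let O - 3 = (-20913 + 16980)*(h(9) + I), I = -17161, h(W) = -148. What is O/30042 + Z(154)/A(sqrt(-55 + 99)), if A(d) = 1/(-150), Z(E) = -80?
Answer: 71430050/5007 ≈ 14266.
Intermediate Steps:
A(d) = -1/150
O = 68076300 (O = 3 + (-20913 + 16980)*(-148 - 17161) = 3 - 3933*(-17309) = 3 + 68076297 = 68076300)
O/30042 + Z(154)/A(sqrt(-55 + 99)) = 68076300/30042 - 80/(-1/150) = 68076300*(1/30042) - 80*(-150) = 11346050/5007 + 12000 = 71430050/5007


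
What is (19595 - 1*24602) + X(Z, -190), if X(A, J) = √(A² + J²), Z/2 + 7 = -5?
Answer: -5007 + 2*√9169 ≈ -4815.5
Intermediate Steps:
Z = -24 (Z = -14 + 2*(-5) = -14 - 10 = -24)
(19595 - 1*24602) + X(Z, -190) = (19595 - 1*24602) + √((-24)² + (-190)²) = (19595 - 24602) + √(576 + 36100) = -5007 + √36676 = -5007 + 2*√9169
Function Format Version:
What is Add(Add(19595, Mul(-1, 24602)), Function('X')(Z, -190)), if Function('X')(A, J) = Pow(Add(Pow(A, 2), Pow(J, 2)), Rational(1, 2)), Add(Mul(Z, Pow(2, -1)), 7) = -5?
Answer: Add(-5007, Mul(2, Pow(9169, Rational(1, 2)))) ≈ -4815.5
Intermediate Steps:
Z = -24 (Z = Add(-14, Mul(2, -5)) = Add(-14, -10) = -24)
Add(Add(19595, Mul(-1, 24602)), Function('X')(Z, -190)) = Add(Add(19595, Mul(-1, 24602)), Pow(Add(Pow(-24, 2), Pow(-190, 2)), Rational(1, 2))) = Add(Add(19595, -24602), Pow(Add(576, 36100), Rational(1, 2))) = Add(-5007, Pow(36676, Rational(1, 2))) = Add(-5007, Mul(2, Pow(9169, Rational(1, 2))))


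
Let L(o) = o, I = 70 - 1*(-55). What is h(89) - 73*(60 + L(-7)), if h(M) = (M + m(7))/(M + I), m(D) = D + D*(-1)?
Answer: -827877/214 ≈ -3868.6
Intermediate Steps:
I = 125 (I = 70 + 55 = 125)
m(D) = 0 (m(D) = D - D = 0)
h(M) = M/(125 + M) (h(M) = (M + 0)/(M + 125) = M/(125 + M))
h(89) - 73*(60 + L(-7)) = 89/(125 + 89) - 73*(60 - 7) = 89/214 - 73*53 = 89*(1/214) - 3869 = 89/214 - 3869 = -827877/214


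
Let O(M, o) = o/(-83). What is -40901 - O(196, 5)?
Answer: -3394778/83 ≈ -40901.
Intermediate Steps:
O(M, o) = -o/83 (O(M, o) = o*(-1/83) = -o/83)
-40901 - O(196, 5) = -40901 - (-1)*5/83 = -40901 - 1*(-5/83) = -40901 + 5/83 = -3394778/83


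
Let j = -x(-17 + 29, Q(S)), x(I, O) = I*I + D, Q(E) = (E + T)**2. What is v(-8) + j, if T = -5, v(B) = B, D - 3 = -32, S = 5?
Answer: -123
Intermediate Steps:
D = -29 (D = 3 - 32 = -29)
Q(E) = (-5 + E)**2 (Q(E) = (E - 5)**2 = (-5 + E)**2)
x(I, O) = -29 + I**2 (x(I, O) = I*I - 29 = I**2 - 29 = -29 + I**2)
j = -115 (j = -(-29 + (-17 + 29)**2) = -(-29 + 12**2) = -(-29 + 144) = -1*115 = -115)
v(-8) + j = -8 - 115 = -123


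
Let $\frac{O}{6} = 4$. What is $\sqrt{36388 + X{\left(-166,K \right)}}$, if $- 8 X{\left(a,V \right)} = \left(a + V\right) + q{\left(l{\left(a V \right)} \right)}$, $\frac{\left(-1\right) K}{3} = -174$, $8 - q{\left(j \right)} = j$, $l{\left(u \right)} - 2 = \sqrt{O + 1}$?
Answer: $\frac{\sqrt{581494}}{4} \approx 190.64$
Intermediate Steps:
$O = 24$ ($O = 6 \cdot 4 = 24$)
$l{\left(u \right)} = 7$ ($l{\left(u \right)} = 2 + \sqrt{24 + 1} = 2 + \sqrt{25} = 2 + 5 = 7$)
$q{\left(j \right)} = 8 - j$
$K = 522$ ($K = \left(-3\right) \left(-174\right) = 522$)
$X{\left(a,V \right)} = - \frac{1}{8} - \frac{V}{8} - \frac{a}{8}$ ($X{\left(a,V \right)} = - \frac{\left(a + V\right) + \left(8 - 7\right)}{8} = - \frac{\left(V + a\right) + \left(8 - 7\right)}{8} = - \frac{\left(V + a\right) + 1}{8} = - \frac{1 + V + a}{8} = - \frac{1}{8} - \frac{V}{8} - \frac{a}{8}$)
$\sqrt{36388 + X{\left(-166,K \right)}} = \sqrt{36388 - \frac{357}{8}} = \sqrt{\frac{290747}{8}} = \frac{\sqrt{581494}}{4}$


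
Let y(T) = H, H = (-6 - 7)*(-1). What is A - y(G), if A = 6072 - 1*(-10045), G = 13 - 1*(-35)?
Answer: 16104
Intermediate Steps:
G = 48 (G = 13 + 35 = 48)
H = 13 (H = -13*(-1) = 13)
y(T) = 13
A = 16117 (A = 6072 + 10045 = 16117)
A - y(G) = 16117 - 1*13 = 16117 - 13 = 16104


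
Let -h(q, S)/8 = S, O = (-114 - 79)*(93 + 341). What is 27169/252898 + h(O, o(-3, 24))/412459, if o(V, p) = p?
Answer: 11157542155/104310056182 ≈ 0.10697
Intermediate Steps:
O = -83762 (O = -193*434 = -83762)
h(q, S) = -8*S
27169/252898 + h(O, o(-3, 24))/412459 = 27169/252898 - 8*24/412459 = 27169*(1/252898) - 192*1/412459 = 27169/252898 - 192/412459 = 11157542155/104310056182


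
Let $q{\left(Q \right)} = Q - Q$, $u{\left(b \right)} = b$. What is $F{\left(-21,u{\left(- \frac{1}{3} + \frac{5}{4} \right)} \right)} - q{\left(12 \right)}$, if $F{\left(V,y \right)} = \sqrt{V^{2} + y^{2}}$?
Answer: $\frac{5 \sqrt{2545}}{12} \approx 21.02$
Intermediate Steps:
$q{\left(Q \right)} = 0$
$F{\left(-21,u{\left(- \frac{1}{3} + \frac{5}{4} \right)} \right)} - q{\left(12 \right)} = \sqrt{\left(-21\right)^{2} + \left(- \frac{1}{3} + \frac{5}{4}\right)^{2}} - 0 = \sqrt{441 + \left(\left(-1\right) \frac{1}{3} + 5 \cdot \frac{1}{4}\right)^{2}} + 0 = \sqrt{441 + \left(- \frac{1}{3} + \frac{5}{4}\right)^{2}} + 0 = \sqrt{441 + \left(\frac{11}{12}\right)^{2}} + 0 = \sqrt{441 + \frac{121}{144}} + 0 = \sqrt{\frac{63625}{144}} + 0 = \frac{5 \sqrt{2545}}{12} + 0 = \frac{5 \sqrt{2545}}{12}$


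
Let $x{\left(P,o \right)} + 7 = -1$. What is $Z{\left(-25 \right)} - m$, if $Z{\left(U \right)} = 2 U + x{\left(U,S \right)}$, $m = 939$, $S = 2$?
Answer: $-997$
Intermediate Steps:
$x{\left(P,o \right)} = -8$ ($x{\left(P,o \right)} = -7 - 1 = -8$)
$Z{\left(U \right)} = -8 + 2 U$ ($Z{\left(U \right)} = 2 U - 8 = -8 + 2 U$)
$Z{\left(-25 \right)} - m = \left(-8 + 2 \left(-25\right)\right) - 939 = \left(-8 - 50\right) - 939 = -58 - 939 = -997$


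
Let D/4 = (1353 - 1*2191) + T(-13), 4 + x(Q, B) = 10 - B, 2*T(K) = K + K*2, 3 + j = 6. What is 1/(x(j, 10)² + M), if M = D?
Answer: -1/3414 ≈ -0.00029291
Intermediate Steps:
j = 3 (j = -3 + 6 = 3)
T(K) = 3*K/2 (T(K) = (K + K*2)/2 = (K + 2*K)/2 = (3*K)/2 = 3*K/2)
x(Q, B) = 6 - B (x(Q, B) = -4 + (10 - B) = 6 - B)
D = -3430 (D = 4*((1353 - 1*2191) + (3/2)*(-13)) = 4*((1353 - 2191) - 39/2) = 4*(-838 - 39/2) = 4*(-1715/2) = -3430)
M = -3430
1/(x(j, 10)² + M) = 1/((6 - 1*10)² - 3430) = 1/((6 - 10)² - 3430) = 1/((-4)² - 3430) = 1/(16 - 3430) = 1/(-3414) = -1/3414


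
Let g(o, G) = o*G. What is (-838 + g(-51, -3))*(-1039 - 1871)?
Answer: 1993350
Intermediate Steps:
g(o, G) = G*o
(-838 + g(-51, -3))*(-1039 - 1871) = (-838 - 3*(-51))*(-1039 - 1871) = (-838 + 153)*(-2910) = -685*(-2910) = 1993350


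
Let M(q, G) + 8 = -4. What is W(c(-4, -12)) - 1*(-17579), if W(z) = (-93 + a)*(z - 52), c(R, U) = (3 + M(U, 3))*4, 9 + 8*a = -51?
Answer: 26423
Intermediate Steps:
a = -15/2 (a = -9/8 + (1/8)*(-51) = -9/8 - 51/8 = -15/2 ≈ -7.5000)
M(q, G) = -12 (M(q, G) = -8 - 4 = -12)
c(R, U) = -36 (c(R, U) = (3 - 12)*4 = -9*4 = -36)
W(z) = 5226 - 201*z/2 (W(z) = (-93 - 15/2)*(z - 52) = -201*(-52 + z)/2 = 5226 - 201*z/2)
W(c(-4, -12)) - 1*(-17579) = (5226 - 201/2*(-36)) - 1*(-17579) = (5226 + 3618) + 17579 = 8844 + 17579 = 26423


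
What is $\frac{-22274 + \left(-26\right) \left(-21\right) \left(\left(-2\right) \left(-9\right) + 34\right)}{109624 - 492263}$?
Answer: $- \frac{6118}{382639} \approx -0.015989$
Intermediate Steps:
$\frac{-22274 + \left(-26\right) \left(-21\right) \left(\left(-2\right) \left(-9\right) + 34\right)}{109624 - 492263} = \frac{-22274 + 546 \left(18 + 34\right)}{-382639} = \left(-22274 + 546 \cdot 52\right) \left(- \frac{1}{382639}\right) = \left(-22274 + 28392\right) \left(- \frac{1}{382639}\right) = 6118 \left(- \frac{1}{382639}\right) = - \frac{6118}{382639}$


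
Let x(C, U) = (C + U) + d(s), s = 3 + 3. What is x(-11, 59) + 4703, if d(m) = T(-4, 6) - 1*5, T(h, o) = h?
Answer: 4742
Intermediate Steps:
s = 6
d(m) = -9 (d(m) = -4 - 1*5 = -4 - 5 = -9)
x(C, U) = -9 + C + U (x(C, U) = (C + U) - 9 = -9 + C + U)
x(-11, 59) + 4703 = (-9 - 11 + 59) + 4703 = 39 + 4703 = 4742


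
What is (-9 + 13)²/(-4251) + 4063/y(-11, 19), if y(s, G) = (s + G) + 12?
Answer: 17271493/85020 ≈ 203.15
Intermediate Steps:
y(s, G) = 12 + G + s (y(s, G) = (G + s) + 12 = 12 + G + s)
(-9 + 13)²/(-4251) + 4063/y(-11, 19) = (-9 + 13)²/(-4251) + 4063/(12 + 19 - 11) = 4²*(-1/4251) + 4063/20 = 16*(-1/4251) + 4063*(1/20) = -16/4251 + 4063/20 = 17271493/85020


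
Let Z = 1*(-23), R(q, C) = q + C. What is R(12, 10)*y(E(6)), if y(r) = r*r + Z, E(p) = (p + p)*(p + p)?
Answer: 455686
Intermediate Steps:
R(q, C) = C + q
E(p) = 4*p² (E(p) = (2*p)*(2*p) = 4*p²)
Z = -23
y(r) = -23 + r² (y(r) = r*r - 23 = r² - 23 = -23 + r²)
R(12, 10)*y(E(6)) = (10 + 12)*(-23 + (4*6²)²) = 22*(-23 + (4*36)²) = 22*(-23 + 144²) = 22*(-23 + 20736) = 22*20713 = 455686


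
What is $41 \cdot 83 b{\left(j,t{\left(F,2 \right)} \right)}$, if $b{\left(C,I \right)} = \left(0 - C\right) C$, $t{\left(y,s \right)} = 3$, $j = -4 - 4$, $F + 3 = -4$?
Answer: $-217792$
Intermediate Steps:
$F = -7$ ($F = -3 - 4 = -7$)
$j = -8$
$b{\left(C,I \right)} = - C^{2}$ ($b{\left(C,I \right)} = - C C = - C^{2}$)
$41 \cdot 83 b{\left(j,t{\left(F,2 \right)} \right)} = 41 \cdot 83 \left(- \left(-8\right)^{2}\right) = 3403 \left(\left(-1\right) 64\right) = 3403 \left(-64\right) = -217792$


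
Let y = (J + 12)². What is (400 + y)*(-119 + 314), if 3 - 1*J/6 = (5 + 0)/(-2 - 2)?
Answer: 1408875/4 ≈ 3.5222e+5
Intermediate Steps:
J = 51/2 (J = 18 - 6*(5 + 0)/(-2 - 2) = 18 - 30/(-4) = 18 - 30*(-1)/4 = 18 - 6*(-5/4) = 18 + 15/2 = 51/2 ≈ 25.500)
y = 5625/4 (y = (51/2 + 12)² = (75/2)² = 5625/4 ≈ 1406.3)
(400 + y)*(-119 + 314) = (400 + 5625/4)*(-119 + 314) = (7225/4)*195 = 1408875/4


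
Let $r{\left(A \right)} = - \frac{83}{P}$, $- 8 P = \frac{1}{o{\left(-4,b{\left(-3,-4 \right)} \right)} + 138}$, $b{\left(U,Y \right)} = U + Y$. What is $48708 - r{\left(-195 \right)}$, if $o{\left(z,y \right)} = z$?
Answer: $-40268$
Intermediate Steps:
$P = - \frac{1}{1072}$ ($P = - \frac{1}{8 \left(-4 + 138\right)} = - \frac{1}{8 \cdot 134} = \left(- \frac{1}{8}\right) \frac{1}{134} = - \frac{1}{1072} \approx -0.00093284$)
$r{\left(A \right)} = 88976$ ($r{\left(A \right)} = - \frac{83}{- \frac{1}{1072}} = \left(-83\right) \left(-1072\right) = 88976$)
$48708 - r{\left(-195 \right)} = 48708 - 88976 = -40268$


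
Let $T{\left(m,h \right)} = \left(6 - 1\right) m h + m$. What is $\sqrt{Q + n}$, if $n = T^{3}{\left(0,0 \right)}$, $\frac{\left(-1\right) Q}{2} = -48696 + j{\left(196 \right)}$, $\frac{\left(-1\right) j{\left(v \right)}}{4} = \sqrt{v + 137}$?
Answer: $2 \sqrt{24348 + 6 \sqrt{37}} \approx 312.31$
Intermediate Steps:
$j{\left(v \right)} = - 4 \sqrt{137 + v}$ ($j{\left(v \right)} = - 4 \sqrt{v + 137} = - 4 \sqrt{137 + v}$)
$T{\left(m,h \right)} = m + 5 h m$ ($T{\left(m,h \right)} = \left(6 - 1\right) m h + m = 5 m h + m = 5 h m + m = m + 5 h m$)
$Q = 97392 + 24 \sqrt{37}$ ($Q = - 2 \left(-48696 - 4 \sqrt{137 + 196}\right) = - 2 \left(-48696 - 4 \sqrt{333}\right) = - 2 \left(-48696 - 4 \cdot 3 \sqrt{37}\right) = - 2 \left(-48696 - 12 \sqrt{37}\right) = 97392 + 24 \sqrt{37} \approx 97538.0$)
$n = 0$ ($n = \left(0 \left(1 + 5 \cdot 0\right)\right)^{3} = \left(0 \left(1 + 0\right)\right)^{3} = \left(0 \cdot 1\right)^{3} = 0^{3} = 0$)
$\sqrt{Q + n} = \sqrt{\left(97392 + 24 \sqrt{37}\right) + 0} = \sqrt{97392 + 24 \sqrt{37}}$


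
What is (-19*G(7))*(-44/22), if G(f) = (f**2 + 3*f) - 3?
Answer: 2546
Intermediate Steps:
G(f) = -3 + f**2 + 3*f
(-19*G(7))*(-44/22) = (-19*(-3 + 7**2 + 3*7))*(-44/22) = (-19*(-3 + 49 + 21))*(-44*1/22) = -19*67*(-2) = -1273*(-2) = 2546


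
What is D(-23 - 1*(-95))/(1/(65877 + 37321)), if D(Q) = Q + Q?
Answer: 14860512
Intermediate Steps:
D(Q) = 2*Q
D(-23 - 1*(-95))/(1/(65877 + 37321)) = (2*(-23 - 1*(-95)))/(1/(65877 + 37321)) = (2*(-23 + 95))/(1/103198) = (2*72)/(1/103198) = 144*103198 = 14860512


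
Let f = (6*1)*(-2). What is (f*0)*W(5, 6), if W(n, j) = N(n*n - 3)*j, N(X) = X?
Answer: 0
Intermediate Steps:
W(n, j) = j*(-3 + n**2) (W(n, j) = (n*n - 3)*j = (n**2 - 3)*j = (-3 + n**2)*j = j*(-3 + n**2))
f = -12 (f = 6*(-2) = -12)
(f*0)*W(5, 6) = (-12*0)*(6*(-3 + 5**2)) = 0*(6*(-3 + 25)) = 0*(6*22) = 0*132 = 0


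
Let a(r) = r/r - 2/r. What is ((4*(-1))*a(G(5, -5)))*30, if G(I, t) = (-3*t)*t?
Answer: -616/5 ≈ -123.20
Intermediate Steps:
G(I, t) = -3*t²
a(r) = 1 - 2/r
((4*(-1))*a(G(5, -5)))*30 = ((4*(-1))*((-2 - 3*(-5)²)/((-3*(-5)²))))*30 = -4*(-2 - 3*25)/((-3*25))*30 = -4*(-2 - 75)/(-75)*30 = -(-4)*(-77)/75*30 = -4*77/75*30 = -308/75*30 = -616/5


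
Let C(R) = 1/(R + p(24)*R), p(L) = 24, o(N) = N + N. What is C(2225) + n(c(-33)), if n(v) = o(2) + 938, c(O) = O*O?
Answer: 52398751/55625 ≈ 942.00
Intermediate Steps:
o(N) = 2*N
C(R) = 1/(25*R) (C(R) = 1/(R + 24*R) = 1/(25*R))
c(O) = O²
n(v) = 942 (n(v) = 2*2 + 938 = 4 + 938 = 942)
C(2225) + n(c(-33)) = (1/25)/2225 + 942 = (1/25)*(1/2225) + 942 = 1/55625 + 942 = 52398751/55625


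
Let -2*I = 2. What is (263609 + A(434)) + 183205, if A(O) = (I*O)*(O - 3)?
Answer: 259760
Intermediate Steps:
I = -1 (I = -½*2 = -1)
A(O) = -O*(-3 + O) (A(O) = (-O)*(O - 3) = (-O)*(-3 + O) = -O*(-3 + O))
(263609 + A(434)) + 183205 = (263609 + 434*(3 - 1*434)) + 183205 = (263609 + 434*(3 - 434)) + 183205 = (263609 + 434*(-431)) + 183205 = (263609 - 187054) + 183205 = 76555 + 183205 = 259760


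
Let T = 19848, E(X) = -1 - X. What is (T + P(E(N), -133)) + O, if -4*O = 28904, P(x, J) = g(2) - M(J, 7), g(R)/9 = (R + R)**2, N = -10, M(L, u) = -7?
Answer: 12773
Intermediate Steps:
g(R) = 36*R**2 (g(R) = 9*(R + R)**2 = 9*(2*R)**2 = 9*(4*R**2) = 36*R**2)
P(x, J) = 151 (P(x, J) = 36*2**2 - 1*(-7) = 36*4 + 7 = 144 + 7 = 151)
O = -7226 (O = -1/4*28904 = -7226)
(T + P(E(N), -133)) + O = (19848 + 151) - 7226 = 19999 - 7226 = 12773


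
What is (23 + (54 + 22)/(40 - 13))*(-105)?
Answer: -24395/9 ≈ -2710.6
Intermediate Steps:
(23 + (54 + 22)/(40 - 13))*(-105) = (23 + 76/27)*(-105) = (697/27)*(-105) = -24395/9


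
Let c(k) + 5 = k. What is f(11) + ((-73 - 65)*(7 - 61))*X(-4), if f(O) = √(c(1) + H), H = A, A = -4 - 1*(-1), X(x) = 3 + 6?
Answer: 67068 + I*√7 ≈ 67068.0 + 2.6458*I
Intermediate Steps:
X(x) = 9
A = -3 (A = -4 + 1 = -3)
c(k) = -5 + k
H = -3
f(O) = I*√7 (f(O) = √((-5 + 1) - 3) = √(-4 - 3) = √(-7) = I*√7)
f(11) + ((-73 - 65)*(7 - 61))*X(-4) = I*√7 + ((-73 - 65)*(7 - 61))*9 = I*√7 - 138*(-54)*9 = I*√7 + 7452*9 = I*√7 + 67068 = 67068 + I*√7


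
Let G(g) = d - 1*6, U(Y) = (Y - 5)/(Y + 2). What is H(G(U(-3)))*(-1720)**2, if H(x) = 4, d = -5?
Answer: 11833600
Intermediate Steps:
U(Y) = (-5 + Y)/(2 + Y)
G(g) = -11 (G(g) = -5 - 1*6 = -5 - 6 = -11)
H(G(U(-3)))*(-1720)**2 = 4*(-1720)**2 = 4*2958400 = 11833600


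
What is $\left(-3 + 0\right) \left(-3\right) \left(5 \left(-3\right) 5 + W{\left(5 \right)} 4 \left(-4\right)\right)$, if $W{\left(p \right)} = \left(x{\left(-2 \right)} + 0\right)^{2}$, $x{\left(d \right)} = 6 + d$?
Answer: $-2979$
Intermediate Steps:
$W{\left(p \right)} = 16$ ($W{\left(p \right)} = \left(\left(6 - 2\right) + 0\right)^{2} = \left(4 + 0\right)^{2} = 4^{2} = 16$)
$\left(-3 + 0\right) \left(-3\right) \left(5 \left(-3\right) 5 + W{\left(5 \right)} 4 \left(-4\right)\right) = \left(-3 + 0\right) \left(-3\right) \left(5 \left(-3\right) 5 + 16 \cdot 4 \left(-4\right)\right) = \left(-3\right) \left(-3\right) \left(\left(-15\right) 5 + 64 \left(-4\right)\right) = 9 \left(-75 - 256\right) = 9 \left(-331\right) = -2979$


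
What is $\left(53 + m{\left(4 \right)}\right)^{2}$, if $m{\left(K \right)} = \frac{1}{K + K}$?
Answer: $\frac{180625}{64} \approx 2822.3$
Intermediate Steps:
$m{\left(K \right)} = \frac{1}{2 K}$
$\left(53 + m{\left(4 \right)}\right)^{2} = \left(53 + \frac{1}{2 \cdot 4}\right)^{2} = \left(53 + \frac{1}{2} \cdot \frac{1}{4}\right)^{2} = \left(53 + \frac{1}{8}\right)^{2} = \left(\frac{425}{8}\right)^{2} = \frac{180625}{64}$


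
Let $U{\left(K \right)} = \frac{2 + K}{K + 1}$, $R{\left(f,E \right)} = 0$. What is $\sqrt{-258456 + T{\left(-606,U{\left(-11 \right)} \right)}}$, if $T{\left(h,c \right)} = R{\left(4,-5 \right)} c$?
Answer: $22 i \sqrt{534} \approx 508.39 i$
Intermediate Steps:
$U{\left(K \right)} = \frac{2 + K}{1 + K}$
$T{\left(h,c \right)} = 0$ ($T{\left(h,c \right)} = 0 c = 0$)
$\sqrt{-258456 + T{\left(-606,U{\left(-11 \right)} \right)}} = \sqrt{-258456 + 0} = \sqrt{-258456} = 22 i \sqrt{534}$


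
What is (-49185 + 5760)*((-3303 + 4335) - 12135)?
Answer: 482147775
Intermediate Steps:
(-49185 + 5760)*((-3303 + 4335) - 12135) = -43425*(1032 - 12135) = -43425*(-11103) = 482147775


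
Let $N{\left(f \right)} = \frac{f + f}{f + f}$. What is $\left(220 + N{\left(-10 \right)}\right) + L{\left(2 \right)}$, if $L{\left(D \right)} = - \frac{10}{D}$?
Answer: $216$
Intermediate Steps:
$N{\left(f \right)} = 1$ ($N{\left(f \right)} = \frac{2 f}{2 f} = 2 f \frac{1}{2 f} = 1$)
$\left(220 + N{\left(-10 \right)}\right) + L{\left(2 \right)} = \left(220 + 1\right) - \frac{10}{2} = 221 - 5 = 216$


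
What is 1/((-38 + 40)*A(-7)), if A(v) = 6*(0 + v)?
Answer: -1/84 ≈ -0.011905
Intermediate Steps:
A(v) = 6*v
1/((-38 + 40)*A(-7)) = 1/((-38 + 40)*(6*(-7))) = 1/(2*(-42)) = 1/(-84) = -1/84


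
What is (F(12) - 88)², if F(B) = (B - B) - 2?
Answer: 8100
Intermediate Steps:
F(B) = -2 (F(B) = 0 - 2 = -2)
(F(12) - 88)² = (-2 - 88)² = (-90)² = 8100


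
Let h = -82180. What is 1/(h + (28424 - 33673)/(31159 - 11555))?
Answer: -676/55553861 ≈ -1.2168e-5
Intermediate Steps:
1/(h + (28424 - 33673)/(31159 - 11555)) = 1/(-82180 + (28424 - 33673)/(31159 - 11555)) = 1/(-82180 - 5249/19604) = 1/(-82180 - 5249*1/19604) = 1/(-82180 - 181/676) = 1/(-55553861/676) = -676/55553861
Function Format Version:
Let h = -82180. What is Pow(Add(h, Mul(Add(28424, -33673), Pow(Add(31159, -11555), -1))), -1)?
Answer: Rational(-676, 55553861) ≈ -1.2168e-5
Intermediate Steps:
Pow(Add(h, Mul(Add(28424, -33673), Pow(Add(31159, -11555), -1))), -1) = Pow(Add(-82180, Mul(Add(28424, -33673), Pow(Add(31159, -11555), -1))), -1) = Pow(Add(-82180, Mul(-5249, Pow(19604, -1))), -1) = Pow(Add(-82180, Mul(-5249, Rational(1, 19604))), -1) = Pow(Add(-82180, Rational(-181, 676)), -1) = Pow(Rational(-55553861, 676), -1) = Rational(-676, 55553861)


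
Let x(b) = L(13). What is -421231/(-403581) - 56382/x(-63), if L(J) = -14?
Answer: 11380300588/2825067 ≈ 4028.3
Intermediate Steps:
x(b) = -14
-421231/(-403581) - 56382/x(-63) = -421231/(-403581) - 56382/(-14) = -421231*(-1/403581) - 56382*(-1/14) = 421231/403581 + 28191/7 = 11380300588/2825067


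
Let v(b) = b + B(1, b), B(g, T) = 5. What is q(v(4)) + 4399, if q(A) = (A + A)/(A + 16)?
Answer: 109993/25 ≈ 4399.7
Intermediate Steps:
v(b) = 5 + b (v(b) = b + 5 = 5 + b)
q(A) = 2*A/(16 + A) (q(A) = (2*A)/(16 + A) = 2*A/(16 + A))
q(v(4)) + 4399 = 2*(5 + 4)/(16 + (5 + 4)) + 4399 = 2*9/(16 + 9) + 4399 = 2*9/25 + 4399 = 2*9*(1/25) + 4399 = 18/25 + 4399 = 109993/25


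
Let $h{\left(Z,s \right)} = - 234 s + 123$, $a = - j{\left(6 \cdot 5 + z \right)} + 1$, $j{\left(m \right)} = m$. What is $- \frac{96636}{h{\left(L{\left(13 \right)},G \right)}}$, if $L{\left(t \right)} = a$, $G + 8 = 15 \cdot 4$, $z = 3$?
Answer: $\frac{32212}{4015} \approx 8.0229$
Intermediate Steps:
$G = 52$ ($G = -8 + 15 \cdot 4 = -8 + 60 = 52$)
$a = -32$ ($a = - (6 \cdot 5 + 3) + 1 = - (30 + 3) + 1 = \left(-1\right) 33 + 1 = -33 + 1 = -32$)
$L{\left(t \right)} = -32$
$h{\left(Z,s \right)} = 123 - 234 s$
$- \frac{96636}{h{\left(L{\left(13 \right)},G \right)}} = - \frac{96636}{123 - 12168} = - \frac{96636}{-12045} = \left(-96636\right) \left(- \frac{1}{12045}\right) = \frac{32212}{4015}$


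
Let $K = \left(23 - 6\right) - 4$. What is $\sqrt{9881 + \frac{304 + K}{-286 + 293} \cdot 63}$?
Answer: $\sqrt{12734} \approx 112.84$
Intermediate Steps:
$K = 13$ ($K = \left(23 - 6\right) - 4 = 17 - 4 = 13$)
$\sqrt{9881 + \frac{304 + K}{-286 + 293} \cdot 63} = \sqrt{9881 + \frac{304 + 13}{-286 + 293} \cdot 63} = \sqrt{9881 + \frac{317}{7} \cdot 63} = \sqrt{9881 + 2853} = \sqrt{12734}$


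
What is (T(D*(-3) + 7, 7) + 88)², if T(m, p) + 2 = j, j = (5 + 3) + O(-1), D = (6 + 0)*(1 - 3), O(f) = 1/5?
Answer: 221841/25 ≈ 8873.6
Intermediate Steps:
O(f) = ⅕
D = -12 (D = 6*(-2) = -12)
j = 41/5 (j = (5 + 3) + ⅕ = 8 + ⅕ = 41/5 ≈ 8.2000)
T(m, p) = 31/5 (T(m, p) = -2 + 41/5 = 31/5)
(T(D*(-3) + 7, 7) + 88)² = (31/5 + 88)² = (471/5)² = 221841/25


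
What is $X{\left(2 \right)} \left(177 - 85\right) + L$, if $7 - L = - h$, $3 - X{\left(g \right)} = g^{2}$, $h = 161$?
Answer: $76$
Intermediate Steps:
$X{\left(g \right)} = 3 - g^{2}$
$L = 168$ ($L = 7 - \left(-1\right) 161 = 7 - -161 = 7 + 161 = 168$)
$X{\left(2 \right)} \left(177 - 85\right) + L = \left(3 - 2^{2}\right) \left(177 - 85\right) + 168 = \left(3 - 4\right) \left(177 - 85\right) + 168 = \left(3 - 4\right) 92 + 168 = \left(-1\right) 92 + 168 = -92 + 168 = 76$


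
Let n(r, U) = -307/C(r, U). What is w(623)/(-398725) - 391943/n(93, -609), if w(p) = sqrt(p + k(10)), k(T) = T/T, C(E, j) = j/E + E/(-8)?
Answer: -1766487101/76136 - 4*sqrt(39)/398725 ≈ -23202.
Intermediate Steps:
C(E, j) = -E/8 + j/E (C(E, j) = j/E + E*(-1/8) = j/E - E/8 = -E/8 + j/E)
k(T) = 1
n(r, U) = -307/(-r/8 + U/r)
w(p) = sqrt(1 + p) (w(p) = sqrt(p + 1) = sqrt(1 + p))
w(623)/(-398725) - 391943/n(93, -609) = sqrt(1 + 623)/(-398725) - 391943/(2456*93/(93**2 - 8*(-609))) = sqrt(624)*(-1/398725) - 391943/(2456*93/(8649 + 4872)) = (4*sqrt(39))*(-1/398725) - 391943/(2456*93/13521) = -4*sqrt(39)/398725 - 391943/(2456*93*(1/13521)) = -4*sqrt(39)/398725 - 391943/76136/4507 = -4*sqrt(39)/398725 - 391943*4507/76136 = -4*sqrt(39)/398725 - 1766487101/76136 = -1766487101/76136 - 4*sqrt(39)/398725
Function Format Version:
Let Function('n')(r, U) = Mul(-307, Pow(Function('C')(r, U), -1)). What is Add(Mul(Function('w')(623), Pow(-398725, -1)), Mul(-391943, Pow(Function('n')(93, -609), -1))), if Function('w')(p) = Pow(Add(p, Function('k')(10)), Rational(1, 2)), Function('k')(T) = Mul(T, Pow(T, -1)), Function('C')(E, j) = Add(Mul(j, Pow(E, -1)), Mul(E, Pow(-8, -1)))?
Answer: Add(Rational(-1766487101, 76136), Mul(Rational(-4, 398725), Pow(39, Rational(1, 2)))) ≈ -23202.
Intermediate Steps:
Function('C')(E, j) = Add(Mul(Rational(-1, 8), E), Mul(j, Pow(E, -1))) (Function('C')(E, j) = Add(Mul(j, Pow(E, -1)), Mul(E, Rational(-1, 8))) = Add(Mul(j, Pow(E, -1)), Mul(Rational(-1, 8), E)) = Add(Mul(Rational(-1, 8), E), Mul(j, Pow(E, -1))))
Function('k')(T) = 1
Function('n')(r, U) = Mul(-307, Pow(Add(Mul(Rational(-1, 8), r), Mul(U, Pow(r, -1))), -1))
Function('w')(p) = Pow(Add(1, p), Rational(1, 2)) (Function('w')(p) = Pow(Add(p, 1), Rational(1, 2)) = Pow(Add(1, p), Rational(1, 2)))
Add(Mul(Function('w')(623), Pow(-398725, -1)), Mul(-391943, Pow(Function('n')(93, -609), -1))) = Add(Mul(Pow(Add(1, 623), Rational(1, 2)), Pow(-398725, -1)), Mul(-391943, Pow(Mul(2456, 93, Pow(Add(Pow(93, 2), Mul(-8, -609)), -1)), -1))) = Add(Mul(Pow(624, Rational(1, 2)), Rational(-1, 398725)), Mul(-391943, Pow(Mul(2456, 93, Pow(Add(8649, 4872), -1)), -1))) = Add(Mul(Mul(4, Pow(39, Rational(1, 2))), Rational(-1, 398725)), Mul(-391943, Pow(Mul(2456, 93, Pow(13521, -1)), -1))) = Add(Mul(Rational(-4, 398725), Pow(39, Rational(1, 2))), Mul(-391943, Pow(Mul(2456, 93, Rational(1, 13521)), -1))) = Add(Mul(Rational(-4, 398725), Pow(39, Rational(1, 2))), Mul(-391943, Pow(Rational(76136, 4507), -1))) = Add(Mul(Rational(-4, 398725), Pow(39, Rational(1, 2))), Mul(-391943, Rational(4507, 76136))) = Add(Mul(Rational(-4, 398725), Pow(39, Rational(1, 2))), Rational(-1766487101, 76136)) = Add(Rational(-1766487101, 76136), Mul(Rational(-4, 398725), Pow(39, Rational(1, 2))))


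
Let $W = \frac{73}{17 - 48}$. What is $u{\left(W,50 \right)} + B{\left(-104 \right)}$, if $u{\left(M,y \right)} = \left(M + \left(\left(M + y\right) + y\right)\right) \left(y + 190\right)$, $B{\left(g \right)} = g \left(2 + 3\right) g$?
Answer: $\frac{2385440}{31} \approx 76950.0$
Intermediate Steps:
$W = - \frac{73}{31}$ ($W = \frac{73}{-31} = 73 \left(- \frac{1}{31}\right) = - \frac{73}{31} \approx -2.3548$)
$B{\left(g \right)} = 5 g^{2}$ ($B{\left(g \right)} = g 5 g = 5 g g = 5 g^{2}$)
$u{\left(M,y \right)} = \left(190 + y\right) \left(2 M + 2 y\right)$ ($u{\left(M,y \right)} = \left(M + \left(M + 2 y\right)\right) \left(190 + y\right) = \left(2 M + 2 y\right) \left(190 + y\right) = \left(190 + y\right) \left(2 M + 2 y\right)$)
$u{\left(W,50 \right)} + B{\left(-104 \right)} = \left(2 \cdot 50^{2} + 380 \left(- \frac{73}{31}\right) + 380 \cdot 50 + 2 \left(- \frac{73}{31}\right) 50\right) + 5 \left(-104\right)^{2} = \left(2 \cdot 2500 - \frac{27740}{31} + 19000 - \frac{7300}{31}\right) + 5 \cdot 10816 = \left(5000 - \frac{27740}{31} + 19000 - \frac{7300}{31}\right) + 54080 = \frac{708960}{31} + 54080 = \frac{2385440}{31}$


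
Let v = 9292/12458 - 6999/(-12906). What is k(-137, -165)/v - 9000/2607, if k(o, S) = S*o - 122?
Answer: 523451999332866/29997314281 ≈ 17450.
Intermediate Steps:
k(o, S) = -122 + S*o
v = 34519349/26797158 (v = 9292*(1/12458) - 6999*(-1/12906) = 4646/6229 + 2333/4302 = 34519349/26797158 ≈ 1.2882)
k(-137, -165)/v - 9000/2607 = (-122 - 165*(-137))/(34519349/26797158) - 9000/2607 = (-122 + 22605)*(26797158/34519349) - 9000*1/2607 = 22483*(26797158/34519349) - 3000/869 = 602480503314/34519349 - 3000/869 = 523451999332866/29997314281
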